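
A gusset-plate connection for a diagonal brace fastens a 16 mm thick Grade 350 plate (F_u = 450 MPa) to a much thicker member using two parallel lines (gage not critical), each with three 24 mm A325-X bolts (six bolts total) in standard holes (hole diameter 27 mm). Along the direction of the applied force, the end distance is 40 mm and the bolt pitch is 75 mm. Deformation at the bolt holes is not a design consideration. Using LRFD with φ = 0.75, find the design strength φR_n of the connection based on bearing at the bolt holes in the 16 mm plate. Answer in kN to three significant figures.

Per bolt r_n = 1.5 l_c t F_u ≤ 3.0 d t F_u; upper limit = 3.0 × 24 × 16 × 450 / 1000 = 518.4 kN.
Edge bolt: l_c = 40 − 27/2 = 26.5 mm → 1.5 × 26.5 × 16 × 450 / 1000 = 286.2 → r_n = 286.2 kN.
Interior bolts: l_c = 75 − 27 = 48 mm → 1.5 × 48 × 16 × 450 / 1000 = 518.4 → r_n = 518.4 kN.
R_n = 2 × 286.2 + 4 × 518.4 = 2646 kN.
Design strength φR_n = 0.75 × 2646 = 1980 kN.

1980 kN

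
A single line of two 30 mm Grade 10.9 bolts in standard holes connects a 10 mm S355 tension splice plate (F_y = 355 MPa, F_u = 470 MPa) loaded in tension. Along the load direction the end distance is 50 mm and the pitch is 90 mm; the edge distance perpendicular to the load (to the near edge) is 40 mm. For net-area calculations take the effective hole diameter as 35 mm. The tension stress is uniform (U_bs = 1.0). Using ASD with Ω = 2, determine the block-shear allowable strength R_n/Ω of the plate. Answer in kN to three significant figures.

Shear plane L_v = 50 + 1·90 = 140 mm; A_gv = 140 × 10 = 1400 mm².
A_nv = (140 − 1.5·35) × 10 = 875 mm².
A_nt = (40 − 0.5·35) × 10 = 225 mm².
0.6 F_u A_nv = 246.8 kN; 0.6 F_y A_gv = 298.2 kN → shear rupture governs the shear term.
R_n = 246.8 + 1.0 × 470 × 225 / 1000 = 352.5 kN.
Allowable strength R_n/Ω = 352.5 / 2 = 176 kN.

176 kN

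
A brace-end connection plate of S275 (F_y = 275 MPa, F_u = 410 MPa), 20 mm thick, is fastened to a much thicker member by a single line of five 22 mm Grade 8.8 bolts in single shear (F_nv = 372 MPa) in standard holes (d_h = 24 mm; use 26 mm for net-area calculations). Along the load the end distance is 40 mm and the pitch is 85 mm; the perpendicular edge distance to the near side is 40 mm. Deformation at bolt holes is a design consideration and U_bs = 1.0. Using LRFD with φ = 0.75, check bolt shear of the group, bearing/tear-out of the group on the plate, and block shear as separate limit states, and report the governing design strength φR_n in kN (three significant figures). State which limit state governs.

Bolt shear: A_b = π·22²/4 = 380.1 mm²; R_n = 372 × 380.1 × 5 × 1 / 1000 = 707 kN → 0.75 × 707 = 530 kN.
Bearing: edge l_c = 28, r_n = 275.5 kN; interior l_c = 61, r_n = 433 kN; R_n = 275.5 + 4·433 = 2007 kN → 1510 kN.
Block shear: A_gv = 7600, A_nv = 5260, A_nt = 540 mm²; R_n = min(0.6F_uA_nv, 0.6F_yA_gv) + U_bs·F_u·A_nt = 1475 kN → 1110 kN.
Bolt shear governs: 530 kN.

530 kN (bolt shear governs)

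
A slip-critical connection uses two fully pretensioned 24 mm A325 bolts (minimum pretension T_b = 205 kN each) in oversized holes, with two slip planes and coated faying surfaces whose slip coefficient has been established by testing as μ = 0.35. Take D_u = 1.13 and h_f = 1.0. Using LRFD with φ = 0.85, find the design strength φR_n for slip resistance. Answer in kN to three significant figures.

276 kN

R_n = μ · D_u · h_f · T_b · n_s · n_b = 0.35 × 1.13 × 1.0 × 205 × 2 × 2 = 324.3 kN.
Design strength φR_n = 0.85 × 324.3 = 276 kN.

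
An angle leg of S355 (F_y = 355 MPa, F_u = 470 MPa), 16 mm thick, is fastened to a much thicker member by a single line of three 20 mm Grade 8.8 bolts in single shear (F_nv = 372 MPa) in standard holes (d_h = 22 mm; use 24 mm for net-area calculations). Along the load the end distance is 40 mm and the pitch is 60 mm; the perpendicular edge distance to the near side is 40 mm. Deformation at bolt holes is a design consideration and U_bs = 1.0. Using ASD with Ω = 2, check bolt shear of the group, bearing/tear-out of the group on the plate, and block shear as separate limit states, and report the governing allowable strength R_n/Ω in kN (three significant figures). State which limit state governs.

175 kN (bolt shear governs)

Bolt shear: A_b = π·20²/4 = 314.2 mm²; R_n = 372 × 314.2 × 3 × 1 / 1000 = 350.6 kN → 350.6 / 2 = 175 kN.
Bearing: edge l_c = 29, r_n = 261.7 kN; interior l_c = 38, r_n = 342.9 kN; R_n = 261.7 + 2·342.9 = 947.5 kN → 474 kN.
Block shear: A_gv = 2560, A_nv = 1600, A_nt = 448 mm²; R_n = min(0.6F_uA_nv, 0.6F_yA_gv) + U_bs·F_u·A_nt = 661.8 kN → 331 kN.
Bolt shear governs: 175 kN.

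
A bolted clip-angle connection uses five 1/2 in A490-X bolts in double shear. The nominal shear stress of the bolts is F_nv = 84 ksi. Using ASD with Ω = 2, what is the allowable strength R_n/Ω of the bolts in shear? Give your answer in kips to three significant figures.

82.5 kips

A_b = π × 0.5² / 4 = 0.1963 in².
R_n = F_nv · A_b · n · n_s = 84 × 0.1963 × 5 × 2 = 164.9 kips.
Allowable strength R_n/Ω = 164.9 / 2 = 82.5 kips.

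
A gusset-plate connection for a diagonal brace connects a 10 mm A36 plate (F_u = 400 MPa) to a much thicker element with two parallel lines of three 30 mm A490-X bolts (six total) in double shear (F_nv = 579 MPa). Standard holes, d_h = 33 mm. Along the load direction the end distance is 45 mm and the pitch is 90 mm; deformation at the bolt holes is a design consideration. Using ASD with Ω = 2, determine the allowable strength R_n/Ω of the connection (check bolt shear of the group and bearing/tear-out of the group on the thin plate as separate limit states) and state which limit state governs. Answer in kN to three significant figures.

684 kN (bearing governs)

Bolt shear: A_b = π·30²/4 = 706.9 mm²; R_n = 579 × 706.9 × 6 × 2 / 1000 = 4911 kN → 4911 / 2 = 2460 kN.
Bearing (1.2 l_c t F_u ≤ 2.4 d t F_u): upper limit = 2.4·30·10·400 / 1000 = 288 kN.
  Edge l_c = 45 − 33/2 = 28.5 → r_n = 136.8 kN; interior l_c = 90 − 33 = 57 → r_n = 273.6 kN.
  R_n,bearing = 2·136.8 + 4·273.6 = 1368 kN → 1368 / 2 = 684 kN.
Bearing governs: 684 kN.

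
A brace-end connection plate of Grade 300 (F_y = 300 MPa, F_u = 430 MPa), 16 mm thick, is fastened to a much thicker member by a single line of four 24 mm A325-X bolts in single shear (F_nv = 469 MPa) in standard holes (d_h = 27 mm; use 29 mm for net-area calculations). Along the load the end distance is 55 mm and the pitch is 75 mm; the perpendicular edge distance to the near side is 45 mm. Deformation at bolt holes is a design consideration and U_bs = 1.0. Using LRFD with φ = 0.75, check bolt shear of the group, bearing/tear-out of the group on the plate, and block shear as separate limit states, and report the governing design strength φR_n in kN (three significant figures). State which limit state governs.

Bolt shear: A_b = π·24²/4 = 452.4 mm²; R_n = 469 × 452.4 × 4 × 1 / 1000 = 848.7 kN → 0.75 × 848.7 = 637 kN.
Bearing: edge l_c = 41.5, r_n = 342.6 kN; interior l_c = 48, r_n = 396.3 kN; R_n = 342.6 + 3·396.3 = 1531 kN → 1150 kN.
Block shear: A_gv = 4480, A_nv = 2856, A_nt = 488 mm²; R_n = min(0.6F_uA_nv, 0.6F_yA_gv) + U_bs·F_u·A_nt = 946.7 kN → 710 kN.
Bolt shear governs: 637 kN.

637 kN (bolt shear governs)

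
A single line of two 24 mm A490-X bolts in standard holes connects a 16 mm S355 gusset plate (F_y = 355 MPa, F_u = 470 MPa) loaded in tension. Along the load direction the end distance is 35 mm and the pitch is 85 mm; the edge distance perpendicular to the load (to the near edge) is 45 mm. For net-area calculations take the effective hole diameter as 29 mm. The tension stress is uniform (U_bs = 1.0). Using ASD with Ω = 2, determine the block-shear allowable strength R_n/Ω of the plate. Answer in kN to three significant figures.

Shear plane L_v = 35 + 1·85 = 120 mm; A_gv = 120 × 16 = 1920 mm².
A_nv = (120 − 1.5·29) × 16 = 1224 mm².
A_nt = (45 − 0.5·29) × 16 = 488 mm².
0.6 F_u A_nv = 345.2 kN; 0.6 F_y A_gv = 409 kN → shear rupture governs the shear term.
R_n = 345.2 + 1.0 × 470 × 488 / 1000 = 574.5 kN.
Allowable strength R_n/Ω = 574.5 / 2 = 287 kN.

287 kN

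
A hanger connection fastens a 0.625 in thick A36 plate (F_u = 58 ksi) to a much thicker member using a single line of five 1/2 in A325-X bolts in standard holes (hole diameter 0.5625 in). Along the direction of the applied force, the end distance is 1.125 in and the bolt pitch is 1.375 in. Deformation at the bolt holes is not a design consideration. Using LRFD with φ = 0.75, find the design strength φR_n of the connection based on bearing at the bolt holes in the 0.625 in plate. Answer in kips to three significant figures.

167 kips

Per bolt r_n = 1.5 l_c t F_u ≤ 3.0 d t F_u; upper limit = 3.0 × 0.5 × 0.625 × 58 = 54.38 kips.
Edge bolt: l_c = 1.125 − 0.5625/2 = 0.8438 in → 1.5 × 0.8438 × 0.625 × 58 = 45.88 → r_n = 45.88 kips.
Interior bolts: l_c = 1.375 − 0.5625 = 0.8125 in → 1.5 × 0.8125 × 0.625 × 58 = 44.18 → r_n = 44.18 kips.
R_n = 1 × 45.88 + 4 × 44.18 = 222.6 kips.
Design strength φR_n = 0.75 × 222.6 = 167 kips.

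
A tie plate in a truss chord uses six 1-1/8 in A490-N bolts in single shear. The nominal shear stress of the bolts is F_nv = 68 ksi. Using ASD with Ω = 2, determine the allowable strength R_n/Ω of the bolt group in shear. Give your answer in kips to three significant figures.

A_b = π × 1.125² / 4 = 0.994 in².
R_n = F_nv · A_b · n · n_s = 68 × 0.994 × 6 × 1 = 405.6 kips.
Allowable strength R_n/Ω = 405.6 / 2 = 203 kips.

203 kips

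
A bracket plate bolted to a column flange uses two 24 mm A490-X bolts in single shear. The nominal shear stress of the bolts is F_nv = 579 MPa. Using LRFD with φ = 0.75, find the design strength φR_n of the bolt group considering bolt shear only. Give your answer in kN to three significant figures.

A_b = π × 24² / 4 = 452.4 mm².
R_n = F_nv · A_b · n · n_s = 579 × 452.4 × 2 × 1 / 1000 = 523.9 kN.
Design strength φR_n = 0.75 × 523.9 = 393 kN.

393 kN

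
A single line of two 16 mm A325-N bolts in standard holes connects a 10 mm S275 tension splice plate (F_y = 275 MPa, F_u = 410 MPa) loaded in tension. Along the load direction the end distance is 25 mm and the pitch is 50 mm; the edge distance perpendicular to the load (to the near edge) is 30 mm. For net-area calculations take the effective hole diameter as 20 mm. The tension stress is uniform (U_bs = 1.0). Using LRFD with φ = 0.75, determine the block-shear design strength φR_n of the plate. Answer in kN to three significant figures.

145 kN

Shear plane L_v = 25 + 1·50 = 75 mm; A_gv = 75 × 10 = 750 mm².
A_nv = (75 − 1.5·20) × 10 = 450 mm².
A_nt = (30 − 0.5·20) × 10 = 200 mm².
0.6 F_u A_nv = 110.7 kN; 0.6 F_y A_gv = 123.8 kN → shear rupture governs the shear term.
R_n = 110.7 + 1.0 × 410 × 200 / 1000 = 192.7 kN.
Design strength φR_n = 0.75 × 192.7 = 145 kN.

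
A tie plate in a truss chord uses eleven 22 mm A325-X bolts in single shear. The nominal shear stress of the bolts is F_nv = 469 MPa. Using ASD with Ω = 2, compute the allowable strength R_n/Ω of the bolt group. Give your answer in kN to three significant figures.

981 kN

A_b = π × 22² / 4 = 380.1 mm².
R_n = F_nv · A_b · n · n_s = 469 × 380.1 × 11 × 1 / 1000 = 1961 kN.
Allowable strength R_n/Ω = 1961 / 2 = 981 kN.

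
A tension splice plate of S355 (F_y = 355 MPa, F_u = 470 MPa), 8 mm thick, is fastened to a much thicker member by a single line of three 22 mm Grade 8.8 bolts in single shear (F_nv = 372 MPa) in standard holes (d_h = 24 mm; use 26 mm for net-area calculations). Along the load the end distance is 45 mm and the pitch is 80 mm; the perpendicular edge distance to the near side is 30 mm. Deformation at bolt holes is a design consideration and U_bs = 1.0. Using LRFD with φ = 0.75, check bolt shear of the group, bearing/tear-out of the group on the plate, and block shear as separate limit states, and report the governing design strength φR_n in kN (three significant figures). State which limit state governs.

Bolt shear: A_b = π·22²/4 = 380.1 mm²; R_n = 372 × 380.1 × 3 × 1 / 1000 = 424.2 kN → 0.75 × 424.2 = 318 kN.
Bearing: edge l_c = 33, r_n = 148.9 kN; interior l_c = 56, r_n = 198.5 kN; R_n = 148.9 + 2·198.5 = 546 kN → 409 kN.
Block shear: A_gv = 1640, A_nv = 1120, A_nt = 136 mm²; R_n = min(0.6F_uA_nv, 0.6F_yA_gv) + U_bs·F_u·A_nt = 379.8 kN → 285 kN.
Block shear governs: 285 kN.

285 kN (block shear governs)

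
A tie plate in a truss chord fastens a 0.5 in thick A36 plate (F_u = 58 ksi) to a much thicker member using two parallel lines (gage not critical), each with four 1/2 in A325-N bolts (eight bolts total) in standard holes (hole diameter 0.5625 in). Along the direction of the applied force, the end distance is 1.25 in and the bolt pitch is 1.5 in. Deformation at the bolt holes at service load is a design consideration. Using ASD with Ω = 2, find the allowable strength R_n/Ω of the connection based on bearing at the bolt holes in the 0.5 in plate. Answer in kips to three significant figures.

Per bolt r_n = 1.2 l_c t F_u ≤ 2.4 d t F_u; upper limit = 2.4 × 0.5 × 0.5 × 58 = 34.8 kips.
Edge bolt: l_c = 1.25 − 0.5625/2 = 0.9688 in → 1.2 × 0.9688 × 0.5 × 58 = 33.71 → r_n = 33.71 kips.
Interior bolts: l_c = 1.5 − 0.5625 = 0.9375 in → 1.2 × 0.9375 × 0.5 × 58 = 32.62 → r_n = 32.62 kips.
R_n = 2 × 33.71 + 6 × 32.62 = 263.2 kips.
Allowable strength R_n/Ω = 263.2 / 2 = 132 kips.

132 kips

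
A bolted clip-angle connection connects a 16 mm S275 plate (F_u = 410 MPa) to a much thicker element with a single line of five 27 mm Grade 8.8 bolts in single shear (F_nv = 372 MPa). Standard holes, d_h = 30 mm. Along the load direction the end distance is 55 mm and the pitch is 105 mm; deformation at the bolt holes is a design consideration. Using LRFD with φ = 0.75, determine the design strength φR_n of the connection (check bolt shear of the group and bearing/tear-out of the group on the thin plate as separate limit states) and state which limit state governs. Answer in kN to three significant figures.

799 kN (bolt shear governs)

Bolt shear: A_b = π·27²/4 = 572.6 mm²; R_n = 372 × 572.6 × 5 × 1 / 1000 = 1065 kN → 0.75 × 1065 = 799 kN.
Bearing (1.2 l_c t F_u ≤ 2.4 d t F_u): upper limit = 2.4·27·16·410 / 1000 = 425.1 kN.
  Edge l_c = 55 − 30/2 = 40 → r_n = 314.9 kN; interior l_c = 105 − 30 = 75 → r_n = 425.1 kN.
  R_n,bearing = 1·314.9 + 4·425.1 = 2015 kN → 0.75 × 2015 = 1510 kN.
Bolt shear governs: 799 kN.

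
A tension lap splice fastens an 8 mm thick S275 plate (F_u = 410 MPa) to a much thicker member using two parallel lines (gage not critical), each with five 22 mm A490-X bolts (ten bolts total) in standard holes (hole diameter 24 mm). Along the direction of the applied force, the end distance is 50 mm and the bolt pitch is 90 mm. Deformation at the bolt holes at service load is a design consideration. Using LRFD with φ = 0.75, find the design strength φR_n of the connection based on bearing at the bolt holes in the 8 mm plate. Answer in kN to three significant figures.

1260 kN

Per bolt r_n = 1.2 l_c t F_u ≤ 2.4 d t F_u; upper limit = 2.4 × 22 × 8 × 410 / 1000 = 173.2 kN.
Edge bolt: l_c = 50 − 24/2 = 38 mm → 1.2 × 38 × 8 × 410 / 1000 = 149.6 → r_n = 149.6 kN.
Interior bolts: l_c = 90 − 24 = 66 mm → 1.2 × 66 × 8 × 410 / 1000 = 259.8 → r_n = 173.2 kN.
R_n = 2 × 149.6 + 8 × 173.2 = 1685 kN.
Design strength φR_n = 0.75 × 1685 = 1260 kN.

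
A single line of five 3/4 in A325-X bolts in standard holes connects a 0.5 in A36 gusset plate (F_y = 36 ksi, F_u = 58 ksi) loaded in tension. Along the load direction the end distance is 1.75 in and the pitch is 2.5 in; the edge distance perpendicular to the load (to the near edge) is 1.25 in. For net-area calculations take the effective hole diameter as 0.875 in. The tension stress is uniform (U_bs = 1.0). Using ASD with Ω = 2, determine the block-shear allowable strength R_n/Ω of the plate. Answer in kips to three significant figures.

75.2 kips

Shear plane L_v = 1.75 + 4·2.5 = 11.75 in; A_gv = 11.75 × 0.5 = 5.875 in².
A_nv = (11.75 − 4.5·0.875) × 0.5 = 3.906 in².
A_nt = (1.25 − 0.5·0.875) × 0.5 = 0.4062 in².
0.6 F_u A_nv = 135.9 kips; 0.6 F_y A_gv = 126.9 kips → shear yielding governs the shear term.
R_n = 126.9 + 1.0 × 58 × 0.4062 = 150.5 kips.
Allowable strength R_n/Ω = 150.5 / 2 = 75.2 kips.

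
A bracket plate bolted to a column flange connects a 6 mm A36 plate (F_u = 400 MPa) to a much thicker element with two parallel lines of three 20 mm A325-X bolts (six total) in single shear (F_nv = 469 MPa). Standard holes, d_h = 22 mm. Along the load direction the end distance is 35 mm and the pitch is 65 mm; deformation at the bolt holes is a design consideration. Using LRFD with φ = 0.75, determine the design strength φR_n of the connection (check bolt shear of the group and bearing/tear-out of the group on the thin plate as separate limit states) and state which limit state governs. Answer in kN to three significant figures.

449 kN (bearing governs)

Bolt shear: A_b = π·20²/4 = 314.2 mm²; R_n = 469 × 314.2 × 6 × 1 / 1000 = 884 kN → 0.75 × 884 = 663 kN.
Bearing (1.2 l_c t F_u ≤ 2.4 d t F_u): upper limit = 2.4·20·6·400 / 1000 = 115.2 kN.
  Edge l_c = 35 − 22/2 = 24 → r_n = 69.12 kN; interior l_c = 65 − 22 = 43 → r_n = 115.2 kN.
  R_n,bearing = 2·69.12 + 4·115.2 = 599 kN → 0.75 × 599 = 449 kN.
Bearing governs: 449 kN.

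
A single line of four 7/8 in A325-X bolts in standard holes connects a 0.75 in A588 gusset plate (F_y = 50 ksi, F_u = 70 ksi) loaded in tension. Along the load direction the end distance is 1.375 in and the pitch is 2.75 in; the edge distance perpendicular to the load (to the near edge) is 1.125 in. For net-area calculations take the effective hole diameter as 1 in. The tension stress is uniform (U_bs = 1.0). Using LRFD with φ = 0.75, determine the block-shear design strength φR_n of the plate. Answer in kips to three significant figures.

Shear plane L_v = 1.375 + 3·2.75 = 9.625 in; A_gv = 9.625 × 0.75 = 7.219 in².
A_nv = (9.625 − 3.5·1) × 0.75 = 4.594 in².
A_nt = (1.125 − 0.5·1) × 0.75 = 0.4688 in².
0.6 F_u A_nv = 192.9 kips; 0.6 F_y A_gv = 216.6 kips → shear rupture governs the shear term.
R_n = 192.9 + 1.0 × 70 × 0.4688 = 225.8 kips.
Design strength φR_n = 0.75 × 225.8 = 169 kips.

169 kips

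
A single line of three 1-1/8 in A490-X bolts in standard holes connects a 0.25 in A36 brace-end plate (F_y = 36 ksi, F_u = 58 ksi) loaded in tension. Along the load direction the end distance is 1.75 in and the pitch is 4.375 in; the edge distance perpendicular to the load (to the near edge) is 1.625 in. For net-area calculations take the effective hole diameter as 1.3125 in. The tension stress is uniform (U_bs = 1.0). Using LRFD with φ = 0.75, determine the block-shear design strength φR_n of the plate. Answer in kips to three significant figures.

Shear plane L_v = 1.75 + 2·4.375 = 10.5 in; A_gv = 10.5 × 0.25 = 2.625 in².
A_nv = (10.5 − 2.5·1.3125) × 0.25 = 1.805 in².
A_nt = (1.625 − 0.5·1.3125) × 0.25 = 0.2422 in².
0.6 F_u A_nv = 62.8 kips; 0.6 F_y A_gv = 56.7 kips → shear yielding governs the shear term.
R_n = 56.7 + 1.0 × 58 × 0.2422 = 70.75 kips.
Design strength φR_n = 0.75 × 70.75 = 53.1 kips.

53.1 kips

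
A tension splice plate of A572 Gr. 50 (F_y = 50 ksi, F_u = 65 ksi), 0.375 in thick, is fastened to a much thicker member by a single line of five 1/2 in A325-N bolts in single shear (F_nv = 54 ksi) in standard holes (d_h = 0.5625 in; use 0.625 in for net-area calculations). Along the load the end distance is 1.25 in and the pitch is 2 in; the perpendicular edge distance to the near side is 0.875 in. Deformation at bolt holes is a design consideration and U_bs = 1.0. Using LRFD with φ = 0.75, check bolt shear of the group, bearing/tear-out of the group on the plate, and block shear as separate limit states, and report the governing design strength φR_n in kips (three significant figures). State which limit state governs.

39.8 kips (bolt shear governs)

Bolt shear: A_b = π·0.5²/4 = 0.1963 in²; R_n = 54 × 0.1963 × 5 × 1 = 53.01 kips → 0.75 × 53.01 = 39.8 kips.
Bearing: edge l_c = 0.9688, r_n = 28.34 kips; interior l_c = 1.438, r_n = 29.25 kips; R_n = 28.34 + 4·29.25 = 145.3 kips → 109 kips.
Block shear: A_gv = 3.469, A_nv = 2.414, A_nt = 0.2109 in²; R_n = min(0.6F_uA_nv, 0.6F_yA_gv) + U_bs·F_u·A_nt = 107.9 kips → 80.9 kips.
Bolt shear governs: 39.8 kips.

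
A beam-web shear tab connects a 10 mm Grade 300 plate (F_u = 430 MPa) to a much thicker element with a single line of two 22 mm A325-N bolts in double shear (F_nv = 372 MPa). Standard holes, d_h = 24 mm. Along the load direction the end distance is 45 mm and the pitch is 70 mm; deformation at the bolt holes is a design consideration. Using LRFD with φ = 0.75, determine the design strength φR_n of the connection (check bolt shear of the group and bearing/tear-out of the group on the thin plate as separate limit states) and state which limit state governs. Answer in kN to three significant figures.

298 kN (bearing governs)

Bolt shear: A_b = π·22²/4 = 380.1 mm²; R_n = 372 × 380.1 × 2 × 2 / 1000 = 565.6 kN → 0.75 × 565.6 = 424 kN.
Bearing (1.2 l_c t F_u ≤ 2.4 d t F_u): upper limit = 2.4·22·10·430 / 1000 = 227 kN.
  Edge l_c = 45 − 24/2 = 33 → r_n = 170.3 kN; interior l_c = 70 − 24 = 46 → r_n = 227 kN.
  R_n,bearing = 1·170.3 + 1·227 = 397.3 kN → 0.75 × 397.3 = 298 kN.
Bearing governs: 298 kN.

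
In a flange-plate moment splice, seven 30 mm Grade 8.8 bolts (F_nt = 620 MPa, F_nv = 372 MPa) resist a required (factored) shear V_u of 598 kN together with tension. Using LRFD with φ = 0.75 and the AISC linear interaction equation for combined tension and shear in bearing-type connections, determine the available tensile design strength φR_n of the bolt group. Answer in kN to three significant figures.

A_b = π·30²/4 = 706.9 mm²; f_rv = 598 × 1000 / (7 × 706.9) = 120.9 MPa.
F'_nt = 1.3 F_nt − (F_nt / φF_nv) f_rv = 1.3·620 − (620/(0.75·372))·120.9 = 537.4 MPa, capped at F_nt → F'_nt = 537.4 MPa.
R_n = F'_nt · A_b · n = 537.4 × 706.9 × 7 / 1000 = 2659 kN.
Design strength φR_n = 0.75 × 2659 = 1990 kN.

1990 kN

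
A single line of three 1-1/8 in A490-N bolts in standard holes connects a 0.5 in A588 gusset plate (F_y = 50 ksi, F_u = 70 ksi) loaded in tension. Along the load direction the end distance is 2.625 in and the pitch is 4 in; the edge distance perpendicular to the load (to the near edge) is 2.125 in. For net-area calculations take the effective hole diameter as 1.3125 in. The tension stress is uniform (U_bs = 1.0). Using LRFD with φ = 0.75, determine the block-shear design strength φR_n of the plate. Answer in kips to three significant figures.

154 kips

Shear plane L_v = 2.625 + 2·4 = 10.62 in; A_gv = 10.62 × 0.5 = 5.312 in².
A_nv = (10.62 − 2.5·1.3125) × 0.5 = 3.672 in².
A_nt = (2.125 − 0.5·1.3125) × 0.5 = 0.7344 in².
0.6 F_u A_nv = 154.2 kips; 0.6 F_y A_gv = 159.4 kips → shear rupture governs the shear term.
R_n = 154.2 + 1.0 × 70 × 0.7344 = 205.6 kips.
Design strength φR_n = 0.75 × 205.6 = 154 kips.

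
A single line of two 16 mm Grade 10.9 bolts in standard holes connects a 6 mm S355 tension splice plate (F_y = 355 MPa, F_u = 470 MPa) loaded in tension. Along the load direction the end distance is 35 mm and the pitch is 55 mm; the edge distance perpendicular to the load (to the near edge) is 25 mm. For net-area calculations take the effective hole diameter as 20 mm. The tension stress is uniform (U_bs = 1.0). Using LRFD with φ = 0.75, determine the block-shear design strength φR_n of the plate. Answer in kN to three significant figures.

108 kN

Shear plane L_v = 35 + 1·55 = 90 mm; A_gv = 90 × 6 = 540 mm².
A_nv = (90 − 1.5·20) × 6 = 360 mm².
A_nt = (25 − 0.5·20) × 6 = 90 mm².
0.6 F_u A_nv = 101.5 kN; 0.6 F_y A_gv = 115 kN → shear rupture governs the shear term.
R_n = 101.5 + 1.0 × 470 × 90 / 1000 = 143.8 kN.
Design strength φR_n = 0.75 × 143.8 = 108 kN.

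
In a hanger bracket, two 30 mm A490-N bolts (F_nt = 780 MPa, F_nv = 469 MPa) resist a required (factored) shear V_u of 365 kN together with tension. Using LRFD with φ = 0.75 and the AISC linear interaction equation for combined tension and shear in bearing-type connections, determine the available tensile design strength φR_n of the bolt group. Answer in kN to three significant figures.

A_b = π·30²/4 = 706.9 mm²; f_rv = 365 × 1000 / (2 × 706.9) = 258.2 MPa.
F'_nt = 1.3 F_nt − (F_nt / φF_nv) f_rv = 1.3·780 − (780/(0.75·469))·258.2 = 441.5 MPa, capped at F_nt → F'_nt = 441.5 MPa.
R_n = F'_nt · A_b · n = 441.5 × 706.9 × 2 / 1000 = 624.1 kN.
Design strength φR_n = 0.75 × 624.1 = 468 kN.

468 kN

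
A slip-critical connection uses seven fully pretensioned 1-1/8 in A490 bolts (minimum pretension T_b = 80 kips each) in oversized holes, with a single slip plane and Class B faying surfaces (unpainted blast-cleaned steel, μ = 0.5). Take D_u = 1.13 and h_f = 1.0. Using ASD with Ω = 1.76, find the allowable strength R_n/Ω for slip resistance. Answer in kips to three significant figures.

180 kips

R_n = μ · D_u · h_f · T_b · n_s · n_b = 0.5 × 1.13 × 1.0 × 80 × 1 × 7 = 316.4 kips.
Allowable strength R_n/Ω = 316.4 / 1.76 = 180 kips.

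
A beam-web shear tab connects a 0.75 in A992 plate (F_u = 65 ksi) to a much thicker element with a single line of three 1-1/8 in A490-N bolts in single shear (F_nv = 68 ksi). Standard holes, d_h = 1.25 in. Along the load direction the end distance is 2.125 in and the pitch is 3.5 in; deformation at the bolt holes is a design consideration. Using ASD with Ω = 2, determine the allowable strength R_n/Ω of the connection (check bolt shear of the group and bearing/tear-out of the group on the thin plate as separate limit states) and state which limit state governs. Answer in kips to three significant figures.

Bolt shear: A_b = π·1.125²/4 = 0.994 in²; R_n = 68 × 0.994 × 3 × 1 = 202.8 kips → 202.8 / 2 = 101 kips.
Bearing (1.2 l_c t F_u ≤ 2.4 d t F_u): upper limit = 2.4·1.125·0.75·65 = 131.6 kips.
  Edge l_c = 2.125 − 1.25/2 = 1.5 → r_n = 87.75 kips; interior l_c = 3.5 − 1.25 = 2.25 → r_n = 131.6 kips.
  R_n,bearing = 1·87.75 + 2·131.6 = 351 kips → 351 / 2 = 176 kips.
Bolt shear governs: 101 kips.

101 kips (bolt shear governs)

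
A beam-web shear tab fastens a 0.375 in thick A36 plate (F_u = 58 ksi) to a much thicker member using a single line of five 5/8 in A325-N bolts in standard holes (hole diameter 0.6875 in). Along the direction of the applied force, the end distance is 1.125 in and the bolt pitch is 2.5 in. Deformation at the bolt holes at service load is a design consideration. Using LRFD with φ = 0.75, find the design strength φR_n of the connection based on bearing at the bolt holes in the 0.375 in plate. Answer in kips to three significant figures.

113 kips

Per bolt r_n = 1.2 l_c t F_u ≤ 2.4 d t F_u; upper limit = 2.4 × 0.625 × 0.375 × 58 = 32.62 kips.
Edge bolt: l_c = 1.125 − 0.6875/2 = 0.7812 in → 1.2 × 0.7812 × 0.375 × 58 = 20.39 → r_n = 20.39 kips.
Interior bolts: l_c = 2.5 − 0.6875 = 1.812 in → 1.2 × 1.812 × 0.375 × 58 = 47.31 → r_n = 32.62 kips.
R_n = 1 × 20.39 + 4 × 32.62 = 150.9 kips.
Design strength φR_n = 0.75 × 150.9 = 113 kips.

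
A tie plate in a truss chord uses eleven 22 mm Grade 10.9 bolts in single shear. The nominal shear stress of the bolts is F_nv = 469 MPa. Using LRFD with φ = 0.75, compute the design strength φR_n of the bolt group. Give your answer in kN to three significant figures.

A_b = π × 22² / 4 = 380.1 mm².
R_n = F_nv · A_b · n · n_s = 469 × 380.1 × 11 × 1 / 1000 = 1961 kN.
Design strength φR_n = 0.75 × 1961 = 1470 kN.

1470 kN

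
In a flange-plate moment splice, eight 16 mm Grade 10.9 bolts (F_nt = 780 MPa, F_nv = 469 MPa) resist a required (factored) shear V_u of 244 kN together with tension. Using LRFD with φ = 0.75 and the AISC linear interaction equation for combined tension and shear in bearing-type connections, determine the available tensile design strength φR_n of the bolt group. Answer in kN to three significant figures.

817 kN

A_b = π·16²/4 = 201.1 mm²; f_rv = 244 × 1000 / (8 × 201.1) = 151.7 MPa.
F'_nt = 1.3 F_nt − (F_nt / φF_nv) f_rv = 1.3·780 − (780/(0.75·469))·151.7 = 677.6 MPa, capped at F_nt → F'_nt = 677.6 MPa.
R_n = F'_nt · A_b · n = 677.6 × 201.1 × 8 / 1000 = 1090 kN.
Design strength φR_n = 0.75 × 1090 = 817 kN.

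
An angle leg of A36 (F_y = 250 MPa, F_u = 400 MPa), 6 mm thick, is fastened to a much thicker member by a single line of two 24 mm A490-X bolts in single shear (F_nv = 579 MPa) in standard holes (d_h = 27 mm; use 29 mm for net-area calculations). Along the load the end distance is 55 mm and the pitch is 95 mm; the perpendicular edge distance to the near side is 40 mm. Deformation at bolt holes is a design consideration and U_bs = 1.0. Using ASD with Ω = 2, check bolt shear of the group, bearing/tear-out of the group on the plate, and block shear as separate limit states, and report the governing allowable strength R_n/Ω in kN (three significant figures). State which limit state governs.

98.1 kN (block shear governs)

Bolt shear: A_b = π·24²/4 = 452.4 mm²; R_n = 579 × 452.4 × 2 × 1 / 1000 = 523.9 kN → 523.9 / 2 = 262 kN.
Bearing: edge l_c = 41.5, r_n = 119.5 kN; interior l_c = 68, r_n = 138.2 kN; R_n = 119.5 + 1·138.2 = 257.8 kN → 129 kN.
Block shear: A_gv = 900, A_nv = 639, A_nt = 153 mm²; R_n = min(0.6F_uA_nv, 0.6F_yA_gv) + U_bs·F_u·A_nt = 196.2 kN → 98.1 kN.
Block shear governs: 98.1 kN.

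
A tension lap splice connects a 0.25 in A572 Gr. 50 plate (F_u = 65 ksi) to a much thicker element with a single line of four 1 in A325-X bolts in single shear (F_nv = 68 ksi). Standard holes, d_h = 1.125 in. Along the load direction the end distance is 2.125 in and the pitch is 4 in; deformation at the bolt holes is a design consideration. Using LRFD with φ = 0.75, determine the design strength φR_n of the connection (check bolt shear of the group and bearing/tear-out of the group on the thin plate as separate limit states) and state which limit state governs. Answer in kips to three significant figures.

111 kips (bearing governs)

Bolt shear: A_b = π·1²/4 = 0.7854 in²; R_n = 68 × 0.7854 × 4 × 1 = 213.6 kips → 0.75 × 213.6 = 160 kips.
Bearing (1.2 l_c t F_u ≤ 2.4 d t F_u): upper limit = 2.4·1·0.25·65 = 39 kips.
  Edge l_c = 2.125 − 1.125/2 = 1.562 → r_n = 30.47 kips; interior l_c = 4 − 1.125 = 2.875 → r_n = 39 kips.
  R_n,bearing = 1·30.47 + 3·39 = 147.5 kips → 0.75 × 147.5 = 111 kips.
Bearing governs: 111 kips.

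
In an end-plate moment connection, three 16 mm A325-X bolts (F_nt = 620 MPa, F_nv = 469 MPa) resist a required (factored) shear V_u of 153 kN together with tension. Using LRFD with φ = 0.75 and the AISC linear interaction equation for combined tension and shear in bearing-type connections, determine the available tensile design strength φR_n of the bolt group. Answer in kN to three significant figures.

A_b = π·16²/4 = 201.1 mm²; f_rv = 153 × 1000 / (3 × 201.1) = 253.7 MPa.
F'_nt = 1.3 F_nt − (F_nt / φF_nv) f_rv = 1.3·620 − (620/(0.75·469))·253.7 = 358.9 MPa, capped at F_nt → F'_nt = 358.9 MPa.
R_n = F'_nt · A_b · n = 358.9 × 201.1 × 3 / 1000 = 216.5 kN.
Design strength φR_n = 0.75 × 216.5 = 162 kN.

162 kN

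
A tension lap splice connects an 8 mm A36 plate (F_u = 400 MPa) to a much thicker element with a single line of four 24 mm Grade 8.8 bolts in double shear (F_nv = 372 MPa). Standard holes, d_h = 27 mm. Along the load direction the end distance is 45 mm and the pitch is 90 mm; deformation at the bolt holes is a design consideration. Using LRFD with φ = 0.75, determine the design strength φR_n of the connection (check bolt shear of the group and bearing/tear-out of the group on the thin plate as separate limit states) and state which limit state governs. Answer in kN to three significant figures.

Bolt shear: A_b = π·24²/4 = 452.4 mm²; R_n = 372 × 452.4 × 4 × 2 / 1000 = 1346 kN → 0.75 × 1346 = 1010 kN.
Bearing (1.2 l_c t F_u ≤ 2.4 d t F_u): upper limit = 2.4·24·8·400 / 1000 = 184.3 kN.
  Edge l_c = 45 − 27/2 = 31.5 → r_n = 121 kN; interior l_c = 90 − 27 = 63 → r_n = 184.3 kN.
  R_n,bearing = 1·121 + 3·184.3 = 673.9 kN → 0.75 × 673.9 = 505 kN.
Bearing governs: 505 kN.

505 kN (bearing governs)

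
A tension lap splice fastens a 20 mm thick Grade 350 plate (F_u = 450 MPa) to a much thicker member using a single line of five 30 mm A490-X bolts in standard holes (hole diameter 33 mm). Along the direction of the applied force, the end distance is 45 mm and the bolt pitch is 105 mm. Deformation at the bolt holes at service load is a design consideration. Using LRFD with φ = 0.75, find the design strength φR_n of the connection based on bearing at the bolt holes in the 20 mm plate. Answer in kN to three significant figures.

2170 kN

Per bolt r_n = 1.2 l_c t F_u ≤ 2.4 d t F_u; upper limit = 2.4 × 30 × 20 × 450 / 1000 = 648 kN.
Edge bolt: l_c = 45 − 33/2 = 28.5 mm → 1.2 × 28.5 × 20 × 450 / 1000 = 307.8 → r_n = 307.8 kN.
Interior bolts: l_c = 105 − 33 = 72 mm → 1.2 × 72 × 20 × 450 / 1000 = 777.6 → r_n = 648 kN.
R_n = 1 × 307.8 + 4 × 648 = 2900 kN.
Design strength φR_n = 0.75 × 2900 = 2170 kN.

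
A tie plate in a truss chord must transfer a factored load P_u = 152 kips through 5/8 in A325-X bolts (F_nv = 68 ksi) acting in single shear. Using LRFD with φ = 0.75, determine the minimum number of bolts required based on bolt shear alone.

A_b = π·0.625²/4 = 0.3068 in².
Per-bolt design strength φR_n = 0.75 × 68 × 0.3068 × 1 = 15.65 kips.
n ≥ 152 / 15.65 = 9.715 → use 10 bolts.

10 bolts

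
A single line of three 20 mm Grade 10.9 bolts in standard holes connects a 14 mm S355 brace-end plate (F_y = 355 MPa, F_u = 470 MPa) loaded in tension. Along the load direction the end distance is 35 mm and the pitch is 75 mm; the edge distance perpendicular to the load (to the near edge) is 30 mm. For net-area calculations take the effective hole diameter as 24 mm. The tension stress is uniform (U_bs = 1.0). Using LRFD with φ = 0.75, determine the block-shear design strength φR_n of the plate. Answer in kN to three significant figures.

Shear plane L_v = 35 + 2·75 = 185 mm; A_gv = 185 × 14 = 2590 mm².
A_nv = (185 − 2.5·24) × 14 = 1750 mm².
A_nt = (30 − 0.5·24) × 14 = 252 mm².
0.6 F_u A_nv = 493.5 kN; 0.6 F_y A_gv = 551.7 kN → shear rupture governs the shear term.
R_n = 493.5 + 1.0 × 470 × 252 / 1000 = 611.9 kN.
Design strength φR_n = 0.75 × 611.9 = 459 kN.

459 kN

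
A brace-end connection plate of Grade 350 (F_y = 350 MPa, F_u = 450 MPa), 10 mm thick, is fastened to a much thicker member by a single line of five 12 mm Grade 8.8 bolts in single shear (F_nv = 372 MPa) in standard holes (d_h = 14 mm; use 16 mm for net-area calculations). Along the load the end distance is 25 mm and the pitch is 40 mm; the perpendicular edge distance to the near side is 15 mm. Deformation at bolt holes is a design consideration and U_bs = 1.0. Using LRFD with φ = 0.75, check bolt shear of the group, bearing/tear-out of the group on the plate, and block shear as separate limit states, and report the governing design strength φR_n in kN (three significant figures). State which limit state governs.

Bolt shear: A_b = π·12²/4 = 113.1 mm²; R_n = 372 × 113.1 × 5 × 1 / 1000 = 210.4 kN → 0.75 × 210.4 = 158 kN.
Bearing: edge l_c = 18, r_n = 97.2 kN; interior l_c = 26, r_n = 129.6 kN; R_n = 97.2 + 4·129.6 = 615.6 kN → 462 kN.
Block shear: A_gv = 1850, A_nv = 1130, A_nt = 70 mm²; R_n = min(0.6F_uA_nv, 0.6F_yA_gv) + U_bs·F_u·A_nt = 336.6 kN → 252 kN.
Bolt shear governs: 158 kN.

158 kN (bolt shear governs)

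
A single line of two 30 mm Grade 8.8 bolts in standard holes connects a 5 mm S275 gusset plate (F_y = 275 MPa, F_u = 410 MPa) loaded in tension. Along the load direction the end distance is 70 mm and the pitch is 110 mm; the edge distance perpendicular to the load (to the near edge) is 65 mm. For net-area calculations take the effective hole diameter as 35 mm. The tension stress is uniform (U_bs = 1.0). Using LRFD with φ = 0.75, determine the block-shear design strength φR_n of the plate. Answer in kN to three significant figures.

Shear plane L_v = 70 + 1·110 = 180 mm; A_gv = 180 × 5 = 900 mm².
A_nv = (180 − 1.5·35) × 5 = 637.5 mm².
A_nt = (65 − 0.5·35) × 5 = 237.5 mm².
0.6 F_u A_nv = 156.8 kN; 0.6 F_y A_gv = 148.5 kN → shear yielding governs the shear term.
R_n = 148.5 + 1.0 × 410 × 237.5 / 1000 = 245.9 kN.
Design strength φR_n = 0.75 × 245.9 = 184 kN.

184 kN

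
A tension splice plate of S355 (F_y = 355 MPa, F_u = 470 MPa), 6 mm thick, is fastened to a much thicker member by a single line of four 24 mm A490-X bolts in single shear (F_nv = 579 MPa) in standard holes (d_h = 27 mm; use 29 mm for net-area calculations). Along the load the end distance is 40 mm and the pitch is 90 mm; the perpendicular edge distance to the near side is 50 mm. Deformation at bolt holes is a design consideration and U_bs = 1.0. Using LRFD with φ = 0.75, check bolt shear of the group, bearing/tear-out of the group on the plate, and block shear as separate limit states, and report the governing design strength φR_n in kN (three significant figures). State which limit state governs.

Bolt shear: A_b = π·24²/4 = 452.4 mm²; R_n = 579 × 452.4 × 4 × 1 / 1000 = 1048 kN → 0.75 × 1048 = 786 kN.
Bearing: edge l_c = 26.5, r_n = 89.68 kN; interior l_c = 63, r_n = 162.4 kN; R_n = 89.68 + 3·162.4 = 577 kN → 433 kN.
Block shear: A_gv = 1860, A_nv = 1251, A_nt = 213 mm²; R_n = min(0.6F_uA_nv, 0.6F_yA_gv) + U_bs·F_u·A_nt = 452.9 kN → 340 kN.
Block shear governs: 340 kN.

340 kN (block shear governs)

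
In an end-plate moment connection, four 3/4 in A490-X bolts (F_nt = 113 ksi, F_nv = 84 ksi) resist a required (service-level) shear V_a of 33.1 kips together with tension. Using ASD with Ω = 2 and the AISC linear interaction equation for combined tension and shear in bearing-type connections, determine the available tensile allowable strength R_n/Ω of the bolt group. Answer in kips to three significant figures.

85.3 kips

A_b = π·0.75²/4 = 0.4418 in²; f_rv = 33.1 / (4 × 0.4418) = 18.73 ksi.
F'_nt = 1.3 F_nt − (Ω F_nt / F_nv) f_rv = 1.3·113 − (2·113/84)·18.73 = 96.51 ksi, capped at F_nt → F'_nt = 96.51 ksi.
R_n = F'_nt · A_b · n = 96.51 × 0.4418 × 4 = 170.5 kips.
Allowable strength R_n/Ω = 170.5 / 2 = 85.3 kips.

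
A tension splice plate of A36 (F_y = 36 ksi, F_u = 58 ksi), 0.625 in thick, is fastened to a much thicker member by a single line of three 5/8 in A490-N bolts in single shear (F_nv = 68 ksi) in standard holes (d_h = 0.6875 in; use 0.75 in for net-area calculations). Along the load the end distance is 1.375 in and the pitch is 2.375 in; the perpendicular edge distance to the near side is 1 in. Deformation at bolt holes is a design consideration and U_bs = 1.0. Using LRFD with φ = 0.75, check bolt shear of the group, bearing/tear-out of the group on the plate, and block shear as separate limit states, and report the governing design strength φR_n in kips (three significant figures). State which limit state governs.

46.9 kips (bolt shear governs)

Bolt shear: A_b = π·0.625²/4 = 0.3068 in²; R_n = 68 × 0.3068 × 3 × 1 = 62.59 kips → 0.75 × 62.59 = 46.9 kips.
Bearing: edge l_c = 1.031, r_n = 44.86 kips; interior l_c = 1.688, r_n = 54.38 kips; R_n = 44.86 + 2·54.38 = 153.6 kips → 115 kips.
Block shear: A_gv = 3.828, A_nv = 2.656, A_nt = 0.3906 in²; R_n = min(0.6F_uA_nv, 0.6F_yA_gv) + U_bs·F_u·A_nt = 105.3 kips → 79 kips.
Bolt shear governs: 46.9 kips.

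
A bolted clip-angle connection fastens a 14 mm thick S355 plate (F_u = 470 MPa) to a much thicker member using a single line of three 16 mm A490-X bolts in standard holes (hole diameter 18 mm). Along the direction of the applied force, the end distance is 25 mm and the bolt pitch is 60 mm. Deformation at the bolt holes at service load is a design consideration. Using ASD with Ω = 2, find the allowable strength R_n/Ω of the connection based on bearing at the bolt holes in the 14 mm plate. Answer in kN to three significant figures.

Per bolt r_n = 1.2 l_c t F_u ≤ 2.4 d t F_u; upper limit = 2.4 × 16 × 14 × 470 / 1000 = 252.7 kN.
Edge bolt: l_c = 25 − 18/2 = 16 mm → 1.2 × 16 × 14 × 470 / 1000 = 126.3 → r_n = 126.3 kN.
Interior bolts: l_c = 60 − 18 = 42 mm → 1.2 × 42 × 14 × 470 / 1000 = 331.6 → r_n = 252.7 kN.
R_n = 1 × 126.3 + 2 × 252.7 = 631.7 kN.
Allowable strength R_n/Ω = 631.7 / 2 = 316 kN.

316 kN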